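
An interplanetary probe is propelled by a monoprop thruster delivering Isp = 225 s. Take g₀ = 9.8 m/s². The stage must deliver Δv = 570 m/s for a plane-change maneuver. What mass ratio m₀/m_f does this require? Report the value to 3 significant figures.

mass ratio ≈ 1.29

v_e = Isp · g₀ = 225 × 9.8 = 2205.0 m/s.
By the Tsiolkovsky rocket equation, m₀/m_f = exp(Δv / v_e) = exp(570 / 2205.0) = exp(0.2585) = 1.2950.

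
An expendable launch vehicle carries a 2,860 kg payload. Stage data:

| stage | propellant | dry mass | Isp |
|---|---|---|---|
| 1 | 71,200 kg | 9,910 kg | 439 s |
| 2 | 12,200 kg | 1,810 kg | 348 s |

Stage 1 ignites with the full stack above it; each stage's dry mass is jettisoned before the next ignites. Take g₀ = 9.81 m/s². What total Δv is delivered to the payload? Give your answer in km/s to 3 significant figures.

Ignition mass of stage 1 = 71,200+9,910 + 12,200+1,810 + 2,860 = 97,980 kg.
Stage 1: m₀ = 97,980 kg, m_f = 97,980 − 71,200 = 26,780 kg; Δv = 439×9.81×ln(3.659) = 4306.6×1.2971 ≈ 5586 m/s.
Stage 2: m₀ = 16,870 kg, m_f = 16,870 − 12,200 = 4,670 kg; Δv = 348×9.81×ln(3.612) = 3413.9×1.2844 ≈ 4385 m/s.
Total Δv = 5586 + 4385 = 9971 m/s.

Δv ≈ 9.97 km/s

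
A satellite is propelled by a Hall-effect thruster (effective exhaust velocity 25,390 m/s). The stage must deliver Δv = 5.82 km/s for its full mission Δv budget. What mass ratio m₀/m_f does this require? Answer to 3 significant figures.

By the Tsiolkovsky rocket equation, m₀/m_f = exp(Δv / v_e) = exp(5820 / 25390.0) = exp(0.2292) = 1.2576.

mass ratio ≈ 1.26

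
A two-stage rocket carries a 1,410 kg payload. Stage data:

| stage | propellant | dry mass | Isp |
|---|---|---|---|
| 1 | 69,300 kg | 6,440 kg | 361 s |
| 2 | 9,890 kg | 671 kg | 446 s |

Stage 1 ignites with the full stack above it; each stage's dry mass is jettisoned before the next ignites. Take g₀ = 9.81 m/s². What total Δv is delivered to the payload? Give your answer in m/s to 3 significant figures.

Ignition mass of stage 1 = 69,300+6,440 + 9,890+671 + 1,410 = 87,711 kg.
Stage 1: m₀ = 87,711 kg, m_f = 87,711 − 69,300 = 18,411 kg; Δv = 361×9.81×ln(4.764) = 3541.4×1.5611 ≈ 5528 m/s.
Stage 2: m₀ = 11,971 kg, m_f = 11,971 − 9,890 = 2,081 kg; Δv = 446×9.81×ln(5.753) = 4375.3×1.7496 ≈ 7655 m/s.
Total Δv = 5528 + 7655 = 13183 m/s.

Δv ≈ 13200 m/s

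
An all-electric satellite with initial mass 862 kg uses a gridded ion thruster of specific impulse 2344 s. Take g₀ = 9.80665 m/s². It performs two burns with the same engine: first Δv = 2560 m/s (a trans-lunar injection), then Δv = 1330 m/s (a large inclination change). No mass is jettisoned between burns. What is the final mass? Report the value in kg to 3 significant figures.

final mass ≈ 728 kg

v_e = Isp · g₀ = 2344 × 9.80665 = 22986.8 m/s.
After the first burn: m = 862 × exp(−2560/22986.8) = 862 × 0.89461 = 771.154 kg.
After the second burn: m = 771.154 × exp(−1330/22986.8) = 771.154 × 0.94378 = 727.8 kg.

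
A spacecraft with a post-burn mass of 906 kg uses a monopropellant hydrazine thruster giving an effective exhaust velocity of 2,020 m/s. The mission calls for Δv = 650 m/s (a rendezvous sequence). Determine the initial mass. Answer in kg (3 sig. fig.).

Rocket equation: m₀/m_f = exp(Δv / v_e) = exp(650 / 2020.0) = exp(0.3218) = 1.3796.
m₀ = m_f × 1.3796 = 906 × 1.3796 = 1,249.92 kg.

initial mass ≈ 1250 kg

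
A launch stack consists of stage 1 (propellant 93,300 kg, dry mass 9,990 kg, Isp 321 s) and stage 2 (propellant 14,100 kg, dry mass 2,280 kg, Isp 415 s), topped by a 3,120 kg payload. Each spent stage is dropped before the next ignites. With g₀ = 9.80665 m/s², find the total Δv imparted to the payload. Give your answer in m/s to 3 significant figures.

Δv ≈ 9720 m/s

Ignition mass of stage 1 = 93,300+9,990 + 14,100+2,280 + 3,120 = 122,790 kg.
Stage 1: m₀ = 122,790 kg, m_f = 122,790 − 93,300 = 29,490 kg; Δv = 321×9.80665×ln(4.164) = 3147.9×1.4264 ≈ 4490 m/s.
Stage 2: m₀ = 19,500 kg, m_f = 19,500 − 14,100 = 5,400 kg; Δv = 415×9.80665×ln(3.611) = 4069.8×1.2840 ≈ 5226 m/s.
Total Δv = 4490 + 5226 = 9716 m/s.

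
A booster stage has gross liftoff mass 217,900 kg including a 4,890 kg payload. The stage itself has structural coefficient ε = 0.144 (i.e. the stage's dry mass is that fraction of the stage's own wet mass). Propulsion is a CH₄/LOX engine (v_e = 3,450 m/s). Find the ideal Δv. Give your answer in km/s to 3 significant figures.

Stage wet mass = m₀ − payload = 217,900 − 4,890 = 213,010 kg.
Stage dry mass = ε × stage wet mass = 0.144 × 213,010 = 30,673.4 kg.
Burnout mass m_f = stage dry + payload = 30,673.4 + 4,890 = 35,563.4 kg.
Δv = v_e · ln(217,900/35,563.4) = 3450.0 × ln(6.127) = 3450.0 × 1.8127 ≈ 6254 m/s.

Δv ≈ 6.25 km/s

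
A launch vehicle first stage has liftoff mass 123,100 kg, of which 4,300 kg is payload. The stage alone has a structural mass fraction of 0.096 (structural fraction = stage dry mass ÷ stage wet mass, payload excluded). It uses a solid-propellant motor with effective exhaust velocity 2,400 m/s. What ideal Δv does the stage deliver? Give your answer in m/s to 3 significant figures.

Δv ≈ 4940 m/s

Stage wet mass = m₀ − payload = 123,100 − 4,300 = 118,800 kg.
Stage dry mass = ε × stage wet mass = 0.096 × 118,800 = 11,404.8 kg.
Burnout mass m_f = stage dry + payload = 11,404.8 + 4,300 = 15,704.8 kg.
By the Tsiolkovsky rocket equation, Δv = v_e · ln(123,100/15,704.8) = 2400.0 × ln(7.838) = 2400.0 × 2.0590 ≈ 4942 m/s.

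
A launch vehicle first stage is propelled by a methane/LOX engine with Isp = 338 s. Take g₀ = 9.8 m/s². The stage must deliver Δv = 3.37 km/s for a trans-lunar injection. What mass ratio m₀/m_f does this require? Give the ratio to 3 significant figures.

v_e = Isp · g₀ = 338 × 9.8 = 3312.4 m/s.
m₀/m_f = exp(Δv / v_e) = exp(3370 / 3312.4) = exp(1.0174) = 2.7660.

mass ratio ≈ 2.77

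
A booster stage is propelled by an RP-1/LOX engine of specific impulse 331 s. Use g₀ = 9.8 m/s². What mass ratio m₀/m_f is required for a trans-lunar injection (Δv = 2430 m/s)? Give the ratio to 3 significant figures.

v_e = Isp · g₀ = 331 × 9.8 = 3243.8 m/s.
m₀/m_f = exp(Δv / v_e) = exp(2430 / 3243.8) = exp(0.7491) = 2.1151.

mass ratio ≈ 2.12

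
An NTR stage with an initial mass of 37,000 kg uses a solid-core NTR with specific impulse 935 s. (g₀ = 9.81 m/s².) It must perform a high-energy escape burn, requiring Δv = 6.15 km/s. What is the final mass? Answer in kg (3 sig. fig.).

final mass ≈ 18900 kg

v_e = Isp · g₀ = 935 × 9.81 = 9172.4 m/s.
By the Tsiolkovsky rocket equation, m₀/m_f = exp(Δv / v_e) = exp(6150 / 9172.4) = exp(0.6705) = 1.9552.
m_f = m₀ / 1.9552 = 37,000 / 1.9552 = 18,923.9 kg.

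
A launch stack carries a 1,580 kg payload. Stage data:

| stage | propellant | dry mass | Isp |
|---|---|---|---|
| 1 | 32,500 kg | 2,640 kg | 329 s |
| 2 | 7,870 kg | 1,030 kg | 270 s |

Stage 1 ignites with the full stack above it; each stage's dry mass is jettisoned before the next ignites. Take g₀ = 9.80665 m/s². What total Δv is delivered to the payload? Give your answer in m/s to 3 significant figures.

Δv ≈ 7700 m/s

Ignition mass of stage 1 = 32,500+2,640 + 7,870+1,030 + 1,580 = 45,620 kg.
Stage 1: m₀ = 45,620 kg, m_f = 45,620 − 32,500 = 13,120 kg; Δv = 329×9.80665×ln(3.477) = 3226.4×1.2462 ≈ 4021 m/s.
Stage 2: m₀ = 10,480 kg, m_f = 10,480 − 7,870 = 2,610 kg; Δv = 270×9.80665×ln(4.015) = 2647.8×1.3901 ≈ 3681 m/s.
Total Δv = 4021 + 3681 = 7702 m/s.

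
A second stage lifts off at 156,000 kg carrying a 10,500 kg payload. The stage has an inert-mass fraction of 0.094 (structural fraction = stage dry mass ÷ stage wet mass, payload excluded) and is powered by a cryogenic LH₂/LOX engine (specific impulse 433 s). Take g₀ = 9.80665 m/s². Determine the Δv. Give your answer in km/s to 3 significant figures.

Stage wet mass = m₀ − payload = 156,000 − 10,500 = 145,500 kg.
Stage dry mass = ε × stage wet mass = 0.094 × 145,500 = 13,677 kg.
Burnout mass m_f = stage dry + payload = 13,677 + 10,500 = 24,177 kg.
v_e = Isp · g₀ = 433 × 9.80665 = 4246.3 m/s.
From the ideal rocket equation, Δv = v_e · ln(156,000/24,177) = 4246.3 × ln(6.452) = 4246.3 × 1.8645 ≈ 7917 m/s.

Δv ≈ 7.92 km/s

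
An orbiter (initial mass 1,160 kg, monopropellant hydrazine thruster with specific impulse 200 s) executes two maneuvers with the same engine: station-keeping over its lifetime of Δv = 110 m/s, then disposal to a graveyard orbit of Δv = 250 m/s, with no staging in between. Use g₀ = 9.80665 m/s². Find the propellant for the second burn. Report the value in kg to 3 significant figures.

propellant for the second burn ≈ 131 kg

v_e = Isp · g₀ = 200 × 9.80665 = 1961.3 m/s.
After the first burn: m = 1160 × exp(−110/1961.3) = 1160 × 0.94546 = 1,096.73 kg.
After the second burn: m = 1,096.73 × exp(−250/1961.3) = 1,096.73 × 0.88032 = 965.473 kg.
Second-burn propellant = 1,096.73 − 965.473 = 131.257 kg.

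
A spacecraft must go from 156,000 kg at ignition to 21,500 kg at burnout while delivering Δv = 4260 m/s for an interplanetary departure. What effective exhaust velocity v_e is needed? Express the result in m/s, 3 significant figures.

ln(m₀/m_f) = ln(156000/21500) = ln(7.256) = 1.9818.
v_e = Δv / ln(m₀/m_f) = 4260 / 1.9818 = 2149.6 m/s.

v_e ≈ 2150 m/s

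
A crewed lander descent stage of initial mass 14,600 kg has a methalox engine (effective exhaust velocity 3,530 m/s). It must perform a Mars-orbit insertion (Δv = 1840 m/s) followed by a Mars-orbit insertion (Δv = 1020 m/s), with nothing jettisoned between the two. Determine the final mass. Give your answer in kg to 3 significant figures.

final mass ≈ 6490 kg

After the first burn: m = 14600 × exp(−1840/3530.0) = 14600 × 0.59378 = 8,669.19 kg.
After the second burn: m = 8,669.19 × exp(−1020/3530.0) = 8,669.19 × 0.74905 = 6,493.66 kg.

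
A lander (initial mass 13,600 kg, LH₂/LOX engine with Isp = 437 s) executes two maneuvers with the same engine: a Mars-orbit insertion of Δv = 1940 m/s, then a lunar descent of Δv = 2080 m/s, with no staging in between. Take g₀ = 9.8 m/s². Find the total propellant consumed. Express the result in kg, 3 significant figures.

v_e = Isp · g₀ = 437 × 9.8 = 4282.6 m/s.
After the first burn: m = 13600 × exp(−1940/4282.6) = 13600 × 0.63572 = 8,645.79 kg.
After the second burn: m = 8,645.79 × exp(−2080/4282.6) = 8,645.79 × 0.61527 = 5,319.5 kg.
Total propellant = m₀ − m_final = 13600 − 5,319.5 = 8,280.5 kg.

total propellant consumed ≈ 8280 kg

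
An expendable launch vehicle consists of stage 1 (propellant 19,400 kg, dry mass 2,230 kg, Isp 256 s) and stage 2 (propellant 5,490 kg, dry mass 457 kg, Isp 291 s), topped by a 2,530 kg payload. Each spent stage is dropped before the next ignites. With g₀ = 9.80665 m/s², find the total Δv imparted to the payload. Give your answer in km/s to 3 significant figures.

Δv ≈ 5.57 km/s

Ignition mass of stage 1 = 19,400+2,230 + 5,490+457 + 2,530 = 30,107 kg.
Stage 1: m₀ = 30,107 kg, m_f = 30,107 − 19,400 = 10,707 kg; Δv = 256×9.80665×ln(2.812) = 2510.5×1.0339 ≈ 2596 m/s.
Stage 2: m₀ = 8,477 kg, m_f = 8,477 − 5,490 = 2,987 kg; Δv = 291×9.80665×ln(2.838) = 2853.7×1.0431 ≈ 2977 m/s.
Total Δv = 2596 + 2977 = 5573 m/s.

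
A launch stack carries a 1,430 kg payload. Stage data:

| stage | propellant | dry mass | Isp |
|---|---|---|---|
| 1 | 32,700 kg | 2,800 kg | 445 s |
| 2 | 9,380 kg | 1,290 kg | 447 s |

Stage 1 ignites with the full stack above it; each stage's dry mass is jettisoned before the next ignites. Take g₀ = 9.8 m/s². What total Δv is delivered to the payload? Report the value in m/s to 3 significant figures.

Δv ≈ 11600 m/s

Ignition mass of stage 1 = 32,700+2,800 + 9,380+1,290 + 1,430 = 47,600 kg.
Stage 1: m₀ = 47,600 kg, m_f = 47,600 − 32,700 = 14,900 kg; Δv = 445×9.8×ln(3.195) = 4361.0×1.1615 ≈ 5065 m/s.
Stage 2: m₀ = 12,100 kg, m_f = 12,100 − 9,380 = 2,720 kg; Δv = 447×9.8×ln(4.449) = 4380.6×1.4926 ≈ 6538 m/s.
Total Δv = 5065 + 6538 = 11603 m/s.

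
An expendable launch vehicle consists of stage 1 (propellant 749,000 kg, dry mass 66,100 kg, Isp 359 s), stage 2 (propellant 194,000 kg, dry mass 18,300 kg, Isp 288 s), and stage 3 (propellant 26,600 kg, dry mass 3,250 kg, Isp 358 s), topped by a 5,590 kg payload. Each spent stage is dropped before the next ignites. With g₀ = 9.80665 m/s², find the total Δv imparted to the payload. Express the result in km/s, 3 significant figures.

Ignition mass of stage 1 = 749,000+66,100 + 194,000+18,300 + 26,600+3,250 + 5,590 = 1,062,840 kg.
Stage 1: m₀ = 1,062,840 kg, m_f = 1,062,840 − 749,000 = 313,840 kg; Δv = 359×9.80665×ln(3.387) = 3520.6×1.2198 ≈ 4294 m/s.
Stage 2: m₀ = 247,740 kg, m_f = 247,740 − 194,000 = 53,740 kg; Δv = 288×9.80665×ln(4.61) = 2824.3×1.5282 ≈ 4316 m/s.
Stage 3: m₀ = 35,440 kg, m_f = 35,440 − 26,600 = 8,840 kg; Δv = 358×9.80665×ln(4.009) = 3510.8×1.3886 ≈ 4875 m/s.
Total Δv = 4294 + 4316 + 4875 = 13485 m/s.

Δv ≈ 13.5 km/s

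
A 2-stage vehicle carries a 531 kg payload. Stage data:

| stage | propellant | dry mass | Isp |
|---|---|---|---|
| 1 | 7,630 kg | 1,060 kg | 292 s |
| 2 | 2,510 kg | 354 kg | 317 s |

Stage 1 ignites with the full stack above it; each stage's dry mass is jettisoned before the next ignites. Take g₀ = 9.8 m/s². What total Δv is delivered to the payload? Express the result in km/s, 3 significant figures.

Ignition mass of stage 1 = 7,630+1,060 + 2,510+354 + 531 = 12,085 kg.
Stage 1: m₀ = 12,085 kg, m_f = 12,085 − 7,630 = 4,455 kg; Δv = 292×9.8×ln(2.713) = 2861.6×0.9979 ≈ 2856 m/s.
Stage 2: m₀ = 3,395 kg, m_f = 3,395 − 2,510 = 885 kg; Δv = 317×9.8×ln(3.836) = 3106.6×1.3445 ≈ 4177 m/s.
Total Δv = 2856 + 4177 = 7033 m/s.

Δv ≈ 7.03 km/s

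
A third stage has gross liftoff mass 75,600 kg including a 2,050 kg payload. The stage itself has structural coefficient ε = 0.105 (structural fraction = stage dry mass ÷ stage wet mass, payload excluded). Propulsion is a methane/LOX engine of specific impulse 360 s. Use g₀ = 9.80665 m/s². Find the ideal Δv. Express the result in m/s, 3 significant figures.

Stage wet mass = m₀ − payload = 75,600 − 2,050 = 73,550 kg.
Stage dry mass = ε × stage wet mass = 0.105 × 73,550 = 7,722.75 kg.
Burnout mass m_f = stage dry + payload = 7,722.75 + 2,050 = 9,772.75 kg.
v_e = Isp · g₀ = 360 × 9.80665 = 3530.4 m/s.
Using Δv = v_e ln(m₀/m_f): Δv = v_e · ln(75,600/9,772.75) = 3530.4 × ln(7.736) = 3530.4 × 2.0459 ≈ 7223 m/s.

Δv ≈ 7220 m/s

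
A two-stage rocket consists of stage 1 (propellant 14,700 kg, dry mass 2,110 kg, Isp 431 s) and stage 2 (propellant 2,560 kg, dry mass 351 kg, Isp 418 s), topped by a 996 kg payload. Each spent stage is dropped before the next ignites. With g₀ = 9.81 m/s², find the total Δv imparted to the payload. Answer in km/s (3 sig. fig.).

Ignition mass of stage 1 = 14,700+2,110 + 2,560+351 + 996 = 20,717 kg.
Stage 1: m₀ = 20,717 kg, m_f = 20,717 − 14,700 = 6,017 kg; Δv = 431×9.81×ln(3.443) = 4228.1×1.2364 ≈ 5227 m/s.
Stage 2: m₀ = 3,907 kg, m_f = 3,907 − 2,560 = 1,347 kg; Δv = 418×9.81×ln(2.901) = 4100.6×1.0649 ≈ 4367 m/s.
Total Δv = 5227 + 4367 = 9594 m/s.

Δv ≈ 9.59 km/s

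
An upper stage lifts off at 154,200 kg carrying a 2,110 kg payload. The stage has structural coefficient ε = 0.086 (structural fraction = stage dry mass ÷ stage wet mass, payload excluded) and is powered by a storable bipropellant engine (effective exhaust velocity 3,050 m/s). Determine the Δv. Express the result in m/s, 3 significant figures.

Δv ≈ 7070 m/s

Stage wet mass = m₀ − payload = 154,200 − 2,110 = 152,090 kg.
Stage dry mass = ε × stage wet mass = 0.086 × 152,090 = 13,079.7 kg.
Burnout mass m_f = stage dry + payload = 13,079.7 + 2,110 = 15,189.7 kg.
Rocket equation: Δv = v_e · ln(154,200/15,189.7) = 3050.0 × ln(10.15) = 3050.0 × 2.3176 ≈ 7069 m/s.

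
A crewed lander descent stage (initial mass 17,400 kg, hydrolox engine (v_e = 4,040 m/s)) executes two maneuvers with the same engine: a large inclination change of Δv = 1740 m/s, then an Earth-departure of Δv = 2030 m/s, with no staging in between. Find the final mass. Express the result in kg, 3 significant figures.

After the first burn: m = 17400 × exp(−1740/4040.0) = 17400 × 0.65006 = 11,311 kg.
After the second burn: m = 11,311 × exp(−2030/4040.0) = 11,311 × 0.60503 = 6,843.49 kg.

final mass ≈ 6840 kg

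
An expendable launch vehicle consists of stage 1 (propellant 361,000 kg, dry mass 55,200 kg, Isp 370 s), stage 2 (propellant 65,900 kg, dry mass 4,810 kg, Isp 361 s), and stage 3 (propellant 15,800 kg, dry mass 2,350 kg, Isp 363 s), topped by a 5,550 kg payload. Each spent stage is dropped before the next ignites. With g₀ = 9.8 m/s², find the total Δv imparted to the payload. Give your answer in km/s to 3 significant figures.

Ignition mass of stage 1 = 361,000+55,200 + 65,900+4,810 + 15,800+2,350 + 5,550 = 510,610 kg.
Stage 1: m₀ = 510,610 kg, m_f = 510,610 − 361,000 = 149,610 kg; Δv = 370×9.8×ln(3.413) = 3626.0×1.2276 ≈ 4451 m/s.
Stage 2: m₀ = 94,410 kg, m_f = 94,410 − 65,900 = 28,510 kg; Δv = 361×9.8×ln(3.311) = 3537.8×1.1974 ≈ 4236 m/s.
Stage 3: m₀ = 23,700 kg, m_f = 23,700 − 15,800 = 7,900 kg; Δv = 363×9.8×ln(3) = 3557.4×1.0986 ≈ 3908 m/s.
Total Δv = 4451 + 4236 + 3908 = 12595 m/s.

Δv ≈ 12.6 km/s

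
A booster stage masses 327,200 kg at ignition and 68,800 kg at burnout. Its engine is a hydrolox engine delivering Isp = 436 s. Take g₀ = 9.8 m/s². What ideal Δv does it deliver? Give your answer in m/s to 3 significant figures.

Δv ≈ 6660 m/s

v_e = Isp · g₀ = 436 × 9.8 = 4272.8 m/s.
Δv = v_e · ln(m₀/m_f) = 4272.8 × ln(4.756) = 4272.8 × 1.5594 ≈ 6662.9 m/s.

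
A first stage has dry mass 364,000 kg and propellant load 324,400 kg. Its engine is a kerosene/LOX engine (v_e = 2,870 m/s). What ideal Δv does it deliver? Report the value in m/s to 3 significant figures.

m₀ = m_dry + m_prop = 364,000 + 324,400 = 688,400 kg.
Using Δv = v_e ln(m₀/m_f): Δv = v_e · ln(m₀/m_f) = 2870.0 × ln(1.891) = 2870.0 × 0.6372 ≈ 1828.8 m/s.

Δv ≈ 1830 m/s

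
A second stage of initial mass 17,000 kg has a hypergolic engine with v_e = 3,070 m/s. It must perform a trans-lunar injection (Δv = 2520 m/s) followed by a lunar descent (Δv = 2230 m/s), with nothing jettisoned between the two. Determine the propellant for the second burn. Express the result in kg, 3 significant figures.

After the first burn: m = 17000 × exp(−2520/3070.0) = 17000 × 0.44006 = 7,481.02 kg.
After the second burn: m = 7,481.02 × exp(−2230/3070.0) = 7,481.02 × 0.48365 = 3,618.2 kg.
Second-burn propellant = 7,481.02 − 3,618.2 = 3,862.82 kg.

propellant for the second burn ≈ 3860 kg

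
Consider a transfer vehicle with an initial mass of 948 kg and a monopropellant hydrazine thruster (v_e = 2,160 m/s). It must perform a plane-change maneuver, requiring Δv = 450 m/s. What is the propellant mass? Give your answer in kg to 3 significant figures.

propellant mass ≈ 178 kg

Rocket equation: m₀/m_f = exp(Δv / v_e) = exp(450 / 2160.0) = exp(0.2083) = 1.2316.
m_f = 948 / 1.2316 = 769.73 kg, so propellant = m₀ − m_f = 948 − 769.73 = 178.27 kg.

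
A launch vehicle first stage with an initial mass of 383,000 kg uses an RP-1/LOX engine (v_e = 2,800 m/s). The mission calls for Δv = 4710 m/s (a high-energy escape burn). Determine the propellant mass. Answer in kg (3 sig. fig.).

propellant mass ≈ 312000 kg

By the Tsiolkovsky rocket equation, m₀/m_f = exp(Δv / v_e) = exp(4710 / 2800.0) = exp(1.6821) = 5.3771.
m_f = 383,000 / 5.3771 = 71,228 kg, so propellant = m₀ − m_f = 383,000 − 71,228 = 311,772 kg.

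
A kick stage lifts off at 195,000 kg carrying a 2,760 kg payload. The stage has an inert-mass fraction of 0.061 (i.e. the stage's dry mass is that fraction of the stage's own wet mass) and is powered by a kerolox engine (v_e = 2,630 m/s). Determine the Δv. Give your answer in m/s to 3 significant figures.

Δv ≈ 6840 m/s

Stage wet mass = m₀ − payload = 195,000 − 2,760 = 192,240 kg.
Stage dry mass = ε × stage wet mass = 0.061 × 192,240 = 11,726.6 kg.
Burnout mass m_f = stage dry + payload = 11,726.6 + 2,760 = 14,486.6 kg.
Δv = v_e · ln(195,000/14,486.6) = 2630.0 × ln(13.46) = 2630.0 × 2.5998 ≈ 6837 m/s.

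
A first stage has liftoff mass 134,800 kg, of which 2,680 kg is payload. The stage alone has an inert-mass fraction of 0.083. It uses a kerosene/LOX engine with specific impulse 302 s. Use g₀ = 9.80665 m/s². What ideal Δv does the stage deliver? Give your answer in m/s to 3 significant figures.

Stage wet mass = m₀ − payload = 134,800 − 2,680 = 132,120 kg.
Stage dry mass = ε × stage wet mass = 0.083 × 132,120 = 10,966 kg.
Burnout mass m_f = stage dry + payload = 10,966 + 2,680 = 13,646 kg.
v_e = Isp · g₀ = 302 × 9.80665 = 2961.6 m/s.
Δv = v_e · ln(134,800/13,646) = 2961.6 × ln(9.878) = 2961.6 × 2.2903 ≈ 6783 m/s.

Δv ≈ 6780 m/s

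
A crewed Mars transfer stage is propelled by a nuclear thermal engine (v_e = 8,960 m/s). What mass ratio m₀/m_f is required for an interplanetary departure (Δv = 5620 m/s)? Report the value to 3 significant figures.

m₀/m_f = exp(Δv / v_e) = exp(5620 / 8960.0) = exp(0.6272) = 1.8724.

mass ratio ≈ 1.87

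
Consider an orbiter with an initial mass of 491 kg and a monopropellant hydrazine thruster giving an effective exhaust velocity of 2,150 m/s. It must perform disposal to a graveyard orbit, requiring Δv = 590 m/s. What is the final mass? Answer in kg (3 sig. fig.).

m₀/m_f = exp(Δv / v_e) = exp(590 / 2150.0) = exp(0.2744) = 1.3158.
m_f = m₀ / 1.3158 = 491 / 1.3158 = 373.157 kg.

final mass ≈ 373 kg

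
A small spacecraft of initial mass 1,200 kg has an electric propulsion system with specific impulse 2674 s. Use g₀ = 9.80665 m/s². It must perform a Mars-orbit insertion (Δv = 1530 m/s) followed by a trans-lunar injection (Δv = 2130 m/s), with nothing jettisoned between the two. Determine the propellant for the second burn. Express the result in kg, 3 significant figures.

propellant for the second burn ≈ 88.3 kg

v_e = Isp · g₀ = 2674 × 9.80665 = 26223.0 m/s.
After the first burn: m = 1200 × exp(−1530/26223.0) = 1200 × 0.94332 = 1,131.98 kg.
After the second burn: m = 1,131.98 × exp(−2130/26223.0) = 1,131.98 × 0.92198 = 1,043.66 kg.
Second-burn propellant = 1,131.98 − 1,043.66 = 88.32 kg.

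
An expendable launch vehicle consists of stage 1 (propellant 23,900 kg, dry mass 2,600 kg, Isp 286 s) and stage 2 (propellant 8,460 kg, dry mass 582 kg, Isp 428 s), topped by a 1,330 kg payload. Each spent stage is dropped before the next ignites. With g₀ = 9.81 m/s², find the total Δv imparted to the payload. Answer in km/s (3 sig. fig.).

Ignition mass of stage 1 = 23,900+2,600 + 8,460+582 + 1,330 = 36,872 kg.
Stage 1: m₀ = 36,872 kg, m_f = 36,872 − 23,900 = 12,972 kg; Δv = 286×9.81×ln(2.842) = 2805.7×1.0447 ≈ 2931 m/s.
Stage 2: m₀ = 10,372 kg, m_f = 10,372 − 8,460 = 1,912 kg; Δv = 428×9.81×ln(5.425) = 4198.7×1.6910 ≈ 7100 m/s.
Total Δv = 2931 + 7100 = 10031 m/s.

Δv ≈ 10.0 km/s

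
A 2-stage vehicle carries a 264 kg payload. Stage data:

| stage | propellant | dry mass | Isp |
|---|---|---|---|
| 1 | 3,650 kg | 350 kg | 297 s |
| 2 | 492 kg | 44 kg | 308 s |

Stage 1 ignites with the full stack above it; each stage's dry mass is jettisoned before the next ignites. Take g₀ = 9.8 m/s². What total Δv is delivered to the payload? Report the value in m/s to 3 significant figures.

Δv ≈ 7040 m/s

Ignition mass of stage 1 = 3,650+350 + 492+44 + 264 = 4,800 kg.
Stage 1: m₀ = 4,800 kg, m_f = 4,800 − 3,650 = 1,150 kg; Δv = 297×9.8×ln(4.174) = 2910.6×1.4289 ≈ 4159 m/s.
Stage 2: m₀ = 800 kg, m_f = 800 − 492 = 308 kg; Δv = 308×9.8×ln(2.597) = 3018.4×0.9545 ≈ 2881 m/s.
Total Δv = 4159 + 2881 = 7040 m/s.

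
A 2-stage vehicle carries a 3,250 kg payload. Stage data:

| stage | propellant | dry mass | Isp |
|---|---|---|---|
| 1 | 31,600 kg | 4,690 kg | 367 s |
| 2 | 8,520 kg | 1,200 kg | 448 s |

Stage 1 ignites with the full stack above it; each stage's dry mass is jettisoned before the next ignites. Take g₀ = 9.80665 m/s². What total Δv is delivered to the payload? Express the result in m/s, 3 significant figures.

Ignition mass of stage 1 = 31,600+4,690 + 8,520+1,200 + 3,250 = 49,260 kg.
Stage 1: m₀ = 49,260 kg, m_f = 49,260 − 31,600 = 17,660 kg; Δv = 367×9.80665×ln(2.789) = 3599.0×1.0258 ≈ 3692 m/s.
Stage 2: m₀ = 12,970 kg, m_f = 12,970 − 8,520 = 4,450 kg; Δv = 448×9.80665×ln(2.915) = 4393.4×1.0697 ≈ 4700 m/s.
Total Δv = 3692 + 4700 = 8392 m/s.

Δv ≈ 8390 m/s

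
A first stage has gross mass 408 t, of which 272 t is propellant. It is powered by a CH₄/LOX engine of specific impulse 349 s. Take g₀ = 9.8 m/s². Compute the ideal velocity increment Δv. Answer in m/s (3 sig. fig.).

Δv ≈ 3760 m/s

v_e = Isp · g₀ = 349 × 9.8 = 3420.2 m/s.
m_f = m₀ − m_prop = 408 − 272 = 136 t.
Δv = v_e · ln(m₀/m_f) = 3420.2 × ln(3) = 3420.2 × 1.0986 ≈ 3757.5 m/s.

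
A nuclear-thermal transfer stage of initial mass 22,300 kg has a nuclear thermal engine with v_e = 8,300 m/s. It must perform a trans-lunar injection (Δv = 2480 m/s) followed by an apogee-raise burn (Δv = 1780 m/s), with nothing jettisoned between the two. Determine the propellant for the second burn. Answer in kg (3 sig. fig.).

After the first burn: m = 22300 × exp(−2480/8300.0) = 22300 × 0.74171 = 16,540.1 kg.
After the second burn: m = 16,540.1 × exp(−1780/8300.0) = 16,540.1 × 0.80698 = 13,347.5 kg.
Second-burn propellant = 16,540.1 − 13,347.5 = 3,192.6 kg.

propellant for the second burn ≈ 3190 kg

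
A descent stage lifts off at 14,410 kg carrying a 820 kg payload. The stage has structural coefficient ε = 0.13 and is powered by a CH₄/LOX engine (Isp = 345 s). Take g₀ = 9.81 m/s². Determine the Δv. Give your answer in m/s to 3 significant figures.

Stage wet mass = m₀ − payload = 14,410 − 820 = 13,590 kg.
Stage dry mass = ε × stage wet mass = 0.13 × 13,590 = 1,766.7 kg.
Burnout mass m_f = stage dry + payload = 1,766.7 + 820 = 2,586.7 kg.
v_e = Isp · g₀ = 345 × 9.81 = 3384.5 m/s.
Using Δv = v_e ln(m₀/m_f): Δv = v_e · ln(14,410/2,586.7) = 3384.5 × ln(5.571) = 3384.5 × 1.7175 ≈ 5813 m/s.

Δv ≈ 5810 m/s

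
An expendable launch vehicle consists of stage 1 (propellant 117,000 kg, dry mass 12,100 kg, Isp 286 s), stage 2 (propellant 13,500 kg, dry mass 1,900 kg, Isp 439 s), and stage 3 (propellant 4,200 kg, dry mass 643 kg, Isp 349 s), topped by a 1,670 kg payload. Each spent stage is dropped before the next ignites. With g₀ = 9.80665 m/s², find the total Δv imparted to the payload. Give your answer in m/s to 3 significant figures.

Δv ≈ 11800 m/s

Ignition mass of stage 1 = 117,000+12,100 + 13,500+1,900 + 4,200+643 + 1,670 = 151,013 kg.
Stage 1: m₀ = 151,013 kg, m_f = 151,013 − 117,000 = 34,013 kg; Δv = 286×9.80665×ln(4.44) = 2804.7×1.4906 ≈ 4181 m/s.
Stage 2: m₀ = 21,913 kg, m_f = 21,913 − 13,500 = 8,413 kg; Δv = 439×9.80665×ln(2.605) = 4305.1×0.9573 ≈ 4121 m/s.
Stage 3: m₀ = 6,513 kg, m_f = 6,513 − 4,200 = 2,313 kg; Δv = 349×9.80665×ln(2.816) = 3422.5×1.0353 ≈ 3543 m/s.
Total Δv = 4181 + 4121 + 3543 = 11845 m/s.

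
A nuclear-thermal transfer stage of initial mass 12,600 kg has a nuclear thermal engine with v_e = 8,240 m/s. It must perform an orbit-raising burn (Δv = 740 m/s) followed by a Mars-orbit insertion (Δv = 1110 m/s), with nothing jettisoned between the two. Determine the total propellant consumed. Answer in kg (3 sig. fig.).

total propellant consumed ≈ 2530 kg

After the first burn: m = 12600 × exp(−740/8240.0) = 12600 × 0.91411 = 11,517.8 kg.
After the second burn: m = 11,517.8 × exp(−1110/8240.0) = 11,517.8 × 0.87397 = 10,066.2 kg.
Total propellant = m₀ − m_final = 12600 − 10,066.2 = 2,533.8 kg.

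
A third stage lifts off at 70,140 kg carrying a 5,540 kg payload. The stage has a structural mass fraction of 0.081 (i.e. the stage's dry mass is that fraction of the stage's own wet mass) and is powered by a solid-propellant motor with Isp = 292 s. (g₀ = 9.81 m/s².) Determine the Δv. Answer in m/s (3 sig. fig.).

Δv ≈ 5370 m/s

Stage wet mass = m₀ − payload = 70,140 − 5,540 = 64,600 kg.
Stage dry mass = ε × stage wet mass = 0.081 × 64,600 = 5,232.6 kg.
Burnout mass m_f = stage dry + payload = 5,232.6 + 5,540 = 10,772.6 kg.
v_e = Isp · g₀ = 292 × 9.81 = 2864.5 m/s.
Using Δv = v_e ln(m₀/m_f): Δv = v_e · ln(70,140/10,772.6) = 2864.5 × ln(6.511) = 2864.5 × 1.8735 ≈ 5367 m/s.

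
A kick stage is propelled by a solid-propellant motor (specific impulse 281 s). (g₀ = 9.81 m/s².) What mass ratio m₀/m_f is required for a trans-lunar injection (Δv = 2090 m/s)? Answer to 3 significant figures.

mass ratio ≈ 2.13

v_e = Isp · g₀ = 281 × 9.81 = 2756.6 m/s.
Using Δv = v_e ln(m₀/m_f): m₀/m_f = exp(Δv / v_e) = exp(2090 / 2756.6) = exp(0.7582) = 2.1344.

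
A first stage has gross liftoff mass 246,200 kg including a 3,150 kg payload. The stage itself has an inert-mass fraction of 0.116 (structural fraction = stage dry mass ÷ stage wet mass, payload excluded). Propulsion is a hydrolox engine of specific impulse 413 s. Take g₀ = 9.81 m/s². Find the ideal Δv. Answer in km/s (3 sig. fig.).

Δv ≈ 8.35 km/s

Stage wet mass = m₀ − payload = 246,200 − 3,150 = 243,050 kg.
Stage dry mass = ε × stage wet mass = 0.116 × 243,050 = 28,193.8 kg.
Burnout mass m_f = stage dry + payload = 28,193.8 + 3,150 = 31,343.8 kg.
v_e = Isp · g₀ = 413 × 9.81 = 4051.5 m/s.
From the ideal rocket equation, Δv = v_e · ln(246,200/31,343.8) = 4051.5 × ln(7.855) = 4051.5 × 2.0611 ≈ 8351 m/s.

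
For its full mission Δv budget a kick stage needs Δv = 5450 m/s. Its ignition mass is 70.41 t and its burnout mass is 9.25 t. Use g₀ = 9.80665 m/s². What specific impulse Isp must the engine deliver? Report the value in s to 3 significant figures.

Isp ≈ 274 s

ln(m₀/m_f) = ln(70410/9250) = ln(7.612) = 2.0297.
v_e = Δv / ln(m₀/m_f) = 5450 / 2.0297 = 2685.1 m/s.
Isp = v_e / g₀ = 2685.1 / 9.80665 = 273.8 s.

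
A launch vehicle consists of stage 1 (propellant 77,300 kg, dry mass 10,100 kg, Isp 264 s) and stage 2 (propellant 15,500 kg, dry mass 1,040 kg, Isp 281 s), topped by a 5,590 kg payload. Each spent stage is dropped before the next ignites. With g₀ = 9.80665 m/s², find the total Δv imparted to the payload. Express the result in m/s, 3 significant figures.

Δv ≈ 6490 m/s

Ignition mass of stage 1 = 77,300+10,100 + 15,500+1,040 + 5,590 = 109,530 kg.
Stage 1: m₀ = 109,530 kg, m_f = 109,530 − 77,300 = 32,230 kg; Δv = 264×9.80665×ln(3.398) = 2589.0×1.2233 ≈ 3167 m/s.
Stage 2: m₀ = 22,130 kg, m_f = 22,130 − 15,500 = 6,630 kg; Δv = 281×9.80665×ln(3.338) = 2755.7×1.2053 ≈ 3321 m/s.
Total Δv = 3167 + 3321 = 6488 m/s.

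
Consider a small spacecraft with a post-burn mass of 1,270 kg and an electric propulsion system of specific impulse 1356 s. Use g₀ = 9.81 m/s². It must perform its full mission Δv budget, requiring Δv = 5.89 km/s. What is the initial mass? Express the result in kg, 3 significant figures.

v_e = Isp · g₀ = 1356 × 9.81 = 13302.4 m/s.
By the Tsiolkovsky rocket equation, m₀/m_f = exp(Δv / v_e) = exp(5890 / 13302.4) = exp(0.4428) = 1.5570.
m₀ = m_f × 1.5570 = 1,270 × 1.5570 = 1,977.39 kg.

initial mass ≈ 1980 kg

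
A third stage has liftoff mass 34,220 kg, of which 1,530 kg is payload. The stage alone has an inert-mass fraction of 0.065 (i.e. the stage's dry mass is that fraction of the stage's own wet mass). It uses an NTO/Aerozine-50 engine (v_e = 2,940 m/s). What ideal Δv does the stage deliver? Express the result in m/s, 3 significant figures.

Δv ≈ 6580 m/s

Stage wet mass = m₀ − payload = 34,220 − 1,530 = 32,690 kg.
Stage dry mass = ε × stage wet mass = 0.065 × 32,690 = 2,124.85 kg.
Burnout mass m_f = stage dry + payload = 2,124.85 + 1,530 = 3,654.85 kg.
Δv = v_e · ln(34,220/3,654.85) = 2940.0 × ln(9.363) = 2940.0 × 2.2368 ≈ 6576 m/s.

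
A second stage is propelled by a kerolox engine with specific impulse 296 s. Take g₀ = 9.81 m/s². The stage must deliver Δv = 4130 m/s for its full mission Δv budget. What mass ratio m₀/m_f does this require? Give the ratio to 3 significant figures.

v_e = Isp · g₀ = 296 × 9.81 = 2903.8 m/s.
By the Tsiolkovsky rocket equation, m₀/m_f = exp(Δv / v_e) = exp(4130 / 2903.8) = exp(1.4223) = 4.1466.

mass ratio ≈ 4.15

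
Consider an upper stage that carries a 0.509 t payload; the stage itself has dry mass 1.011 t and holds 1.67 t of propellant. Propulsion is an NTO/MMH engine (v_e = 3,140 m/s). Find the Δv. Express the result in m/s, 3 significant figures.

m₀ = payload + dry + propellant = 0.509 + 1.011 + 1.67 = 3.19 t.
m_f = payload + dry = 0.509 + 1.011 = 1.52 t.
Using Δv = v_e ln(m₀/m_f): Δv = v_e · ln(m₀/m_f) = 3140.0 × ln(2.099) = 3140.0 × 0.7413 ≈ 2327.7 m/s.

Δv ≈ 2330 m/s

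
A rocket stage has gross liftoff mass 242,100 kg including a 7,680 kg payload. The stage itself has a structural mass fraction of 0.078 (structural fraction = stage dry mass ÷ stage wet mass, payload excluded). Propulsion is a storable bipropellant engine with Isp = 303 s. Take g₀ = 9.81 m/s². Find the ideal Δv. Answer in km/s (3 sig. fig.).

Stage wet mass = m₀ − payload = 242,100 − 7,680 = 234,420 kg.
Stage dry mass = ε × stage wet mass = 0.078 × 234,420 = 18,284.8 kg.
Burnout mass m_f = stage dry + payload = 18,284.8 + 7,680 = 25,964.8 kg.
v_e = Isp · g₀ = 303 × 9.81 = 2972.4 m/s.
From the ideal rocket equation, Δv = v_e · ln(242,100/25,964.8) = 2972.4 × ln(9.324) = 2972.4 × 2.2326 ≈ 6636 m/s.

Δv ≈ 6.64 km/s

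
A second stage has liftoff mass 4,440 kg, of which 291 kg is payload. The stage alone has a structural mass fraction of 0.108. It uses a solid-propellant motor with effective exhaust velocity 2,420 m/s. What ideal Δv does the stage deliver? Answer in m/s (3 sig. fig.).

Δv ≈ 4340 m/s

Stage wet mass = m₀ − payload = 4,440 − 291 = 4,149 kg.
Stage dry mass = ε × stage wet mass = 0.108 × 4,149 = 448.092 kg.
Burnout mass m_f = stage dry + payload = 448.092 + 291 = 739.092 kg.
By the Tsiolkovsky rocket equation, Δv = v_e · ln(4,440/739.092) = 2420.0 × ln(6.007) = 2420.0 × 1.7930 ≈ 4339 m/s.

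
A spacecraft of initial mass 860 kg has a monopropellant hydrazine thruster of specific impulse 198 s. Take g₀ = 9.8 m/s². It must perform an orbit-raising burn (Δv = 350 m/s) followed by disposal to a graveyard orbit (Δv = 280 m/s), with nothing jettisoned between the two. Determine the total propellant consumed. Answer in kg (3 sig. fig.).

v_e = Isp · g₀ = 198 × 9.8 = 1940.4 m/s.
After the first burn: m = 860 × exp(−350/1940.4) = 860 × 0.83496 = 718.066 kg.
After the second burn: m = 718.066 × exp(−280/1940.4) = 718.066 × 0.86563 = 621.579 kg.
Total propellant = m₀ − m_final = 860 − 621.579 = 238.421 kg.

total propellant consumed ≈ 238 kg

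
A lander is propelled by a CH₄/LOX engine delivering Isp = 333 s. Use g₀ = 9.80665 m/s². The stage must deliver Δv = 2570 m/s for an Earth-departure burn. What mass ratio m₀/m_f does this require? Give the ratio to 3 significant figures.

mass ratio ≈ 2.20

v_e = Isp · g₀ = 333 × 9.80665 = 3265.6 m/s.
From the ideal rocket equation, m₀/m_f = exp(Δv / v_e) = exp(2570 / 3265.6) = exp(0.7870) = 2.1968.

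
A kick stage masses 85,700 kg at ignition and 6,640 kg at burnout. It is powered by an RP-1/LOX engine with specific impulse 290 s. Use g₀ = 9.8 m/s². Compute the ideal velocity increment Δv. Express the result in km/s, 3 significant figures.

Δv ≈ 7.27 km/s

v_e = Isp · g₀ = 290 × 9.8 = 2842.0 m/s.
Δv = v_e · ln(m₀/m_f) = 2842.0 × ln(12.91) = 2842.0 × 2.5577 ≈ 7269.1 m/s.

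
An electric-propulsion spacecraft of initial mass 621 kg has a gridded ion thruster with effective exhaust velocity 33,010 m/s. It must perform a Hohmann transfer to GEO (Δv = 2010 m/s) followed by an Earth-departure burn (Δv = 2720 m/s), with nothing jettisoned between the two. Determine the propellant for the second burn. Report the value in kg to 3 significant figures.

propellant for the second burn ≈ 46.2 kg

After the first burn: m = 621 × exp(−2010/33010.0) = 621 × 0.94093 = 584.318 kg.
After the second burn: m = 584.318 × exp(−2720/33010.0) = 584.318 × 0.92090 = 538.098 kg.
Second-burn propellant = 584.318 − 538.098 = 46.22 kg.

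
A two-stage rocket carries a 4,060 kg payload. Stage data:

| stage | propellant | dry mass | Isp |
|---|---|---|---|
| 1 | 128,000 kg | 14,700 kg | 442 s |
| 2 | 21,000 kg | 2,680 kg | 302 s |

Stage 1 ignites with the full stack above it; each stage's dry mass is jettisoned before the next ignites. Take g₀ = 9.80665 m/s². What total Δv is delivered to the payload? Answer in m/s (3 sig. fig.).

Ignition mass of stage 1 = 128,000+14,700 + 21,000+2,680 + 4,060 = 170,440 kg.
Stage 1: m₀ = 170,440 kg, m_f = 170,440 − 128,000 = 42,440 kg; Δv = 442×9.80665×ln(4.016) = 4334.5×1.3903 ≈ 6026 m/s.
Stage 2: m₀ = 27,740 kg, m_f = 27,740 − 21,000 = 6,740 kg; Δv = 302×9.80665×ln(4.116) = 2961.6×1.4148 ≈ 4190 m/s.
Total Δv = 6026 + 4190 = 10216 m/s.

Δv ≈ 10200 m/s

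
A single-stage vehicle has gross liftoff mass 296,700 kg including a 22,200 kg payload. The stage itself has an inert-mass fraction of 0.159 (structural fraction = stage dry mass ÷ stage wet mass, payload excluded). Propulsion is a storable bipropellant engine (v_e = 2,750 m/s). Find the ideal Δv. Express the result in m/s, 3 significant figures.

Δv ≈ 4140 m/s

Stage wet mass = m₀ − payload = 296,700 − 22,200 = 274,500 kg.
Stage dry mass = ε × stage wet mass = 0.159 × 274,500 = 43,645.5 kg.
Burnout mass m_f = stage dry + payload = 43,645.5 + 22,200 = 65,845.5 kg.
Using Δv = v_e ln(m₀/m_f): Δv = v_e · ln(296,700/65,845.5) = 2750.0 × ln(4.506) = 2750.0 × 1.5054 ≈ 4140 m/s.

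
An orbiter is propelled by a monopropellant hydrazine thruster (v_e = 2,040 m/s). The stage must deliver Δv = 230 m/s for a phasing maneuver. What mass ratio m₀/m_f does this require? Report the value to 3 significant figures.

m₀/m_f = exp(Δv / v_e) = exp(230 / 2040.0) = exp(0.1127) = 1.1193.

mass ratio ≈ 1.12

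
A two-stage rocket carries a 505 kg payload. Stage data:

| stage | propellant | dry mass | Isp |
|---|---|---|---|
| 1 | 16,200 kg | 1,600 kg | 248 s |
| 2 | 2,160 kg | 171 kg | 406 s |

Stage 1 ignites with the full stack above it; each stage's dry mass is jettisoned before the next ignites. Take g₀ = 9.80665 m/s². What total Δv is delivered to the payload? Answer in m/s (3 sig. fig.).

Δv ≈ 9450 m/s

Ignition mass of stage 1 = 16,200+1,600 + 2,160+171 + 505 = 20,636 kg.
Stage 1: m₀ = 20,636 kg, m_f = 20,636 − 16,200 = 4,436 kg; Δv = 248×9.80665×ln(4.652) = 2432.0×1.5373 ≈ 3739 m/s.
Stage 2: m₀ = 2,836 kg, m_f = 2,836 − 2,160 = 676 kg; Δv = 406×9.80665×ln(4.195) = 3981.5×1.4340 ≈ 5709 m/s.
Total Δv = 3739 + 5709 = 9448 m/s.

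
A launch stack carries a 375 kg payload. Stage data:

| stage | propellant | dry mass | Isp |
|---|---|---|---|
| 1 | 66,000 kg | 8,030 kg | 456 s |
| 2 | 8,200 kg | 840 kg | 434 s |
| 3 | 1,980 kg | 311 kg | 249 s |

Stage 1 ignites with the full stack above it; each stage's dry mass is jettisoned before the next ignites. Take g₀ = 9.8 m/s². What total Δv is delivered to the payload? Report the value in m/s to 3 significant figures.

Δv ≈ 15000 m/s

Ignition mass of stage 1 = 66,000+8,030 + 8,200+840 + 1,980+311 + 375 = 85,736 kg.
Stage 1: m₀ = 85,736 kg, m_f = 85,736 − 66,000 = 19,736 kg; Δv = 456×9.8×ln(4.344) = 4468.8×1.4688 ≈ 6564 m/s.
Stage 2: m₀ = 11,706 kg, m_f = 11,706 − 8,200 = 3,506 kg; Δv = 434×9.8×ln(3.339) = 4253.2×1.2056 ≈ 5128 m/s.
Stage 3: m₀ = 2,666 kg, m_f = 2,666 − 1,980 = 686 kg; Δv = 249×9.8×ln(3.886) = 2440.2×1.3575 ≈ 3312 m/s.
Total Δv = 6564 + 5128 + 3312 = 15004 m/s.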